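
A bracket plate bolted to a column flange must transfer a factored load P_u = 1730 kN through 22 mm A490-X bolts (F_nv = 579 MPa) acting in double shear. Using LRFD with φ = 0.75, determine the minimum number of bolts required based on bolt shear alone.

A_b = π·22²/4 = 380.1 mm².
Per-bolt design strength φR_n = 0.75 × 579 × 380.1 × 2 / 1000 = 330.1 kN.
n ≥ 1730 / 330.1 = 5.24 → use 6 bolts.

6 bolts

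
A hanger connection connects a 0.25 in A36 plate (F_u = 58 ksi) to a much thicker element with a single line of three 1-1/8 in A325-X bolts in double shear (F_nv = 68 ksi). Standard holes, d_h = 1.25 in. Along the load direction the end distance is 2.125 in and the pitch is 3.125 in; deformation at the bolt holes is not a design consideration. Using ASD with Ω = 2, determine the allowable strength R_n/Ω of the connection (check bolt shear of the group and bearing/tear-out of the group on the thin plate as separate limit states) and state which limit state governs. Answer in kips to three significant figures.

57.1 kips (bearing governs)

Bolt shear: A_b = π·1.125²/4 = 0.994 in²; R_n = 68 × 0.994 × 3 × 2 = 405.6 kips → 405.6 / 2 = 203 kips.
Bearing (1.5 l_c t F_u ≤ 3.0 d t F_u): upper limit = 3.0·1.125·0.25·58 = 48.94 kips.
  Edge l_c = 2.125 − 1.25/2 = 1.5 → r_n = 32.62 kips; interior l_c = 3.125 − 1.25 = 1.875 → r_n = 40.78 kips.
  R_n,bearing = 1·32.62 + 2·40.78 = 114.2 kips → 114.2 / 2 = 57.1 kips.
Bearing governs: 57.1 kips.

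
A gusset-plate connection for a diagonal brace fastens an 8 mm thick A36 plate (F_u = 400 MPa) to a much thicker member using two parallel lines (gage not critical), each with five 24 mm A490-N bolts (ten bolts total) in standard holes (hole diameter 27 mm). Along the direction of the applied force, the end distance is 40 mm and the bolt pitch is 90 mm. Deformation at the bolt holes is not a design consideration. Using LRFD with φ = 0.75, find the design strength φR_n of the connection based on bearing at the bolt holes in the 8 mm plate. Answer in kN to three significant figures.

1570 kN

Per bolt r_n = 1.5 l_c t F_u ≤ 3.0 d t F_u; upper limit = 3.0 × 24 × 8 × 400 / 1000 = 230.4 kN.
Edge bolt: l_c = 40 − 27/2 = 26.5 mm → 1.5 × 26.5 × 8 × 400 / 1000 = 127.2 → r_n = 127.2 kN.
Interior bolts: l_c = 90 − 27 = 63 mm → 1.5 × 63 × 8 × 400 / 1000 = 302.4 → r_n = 230.4 kN.
R_n = 2 × 127.2 + 8 × 230.4 = 2098 kN.
Design strength φR_n = 0.75 × 2098 = 1570 kN.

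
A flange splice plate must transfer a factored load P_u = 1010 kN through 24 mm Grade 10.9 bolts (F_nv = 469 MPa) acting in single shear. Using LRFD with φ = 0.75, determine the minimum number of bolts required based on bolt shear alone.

7 bolts

A_b = π·24²/4 = 452.4 mm².
Per-bolt design strength φR_n = 0.75 × 469 × 452.4 × 1 / 1000 = 159.1 kN.
n ≥ 1010 / 159.1 = 6.347 → use 7 bolts.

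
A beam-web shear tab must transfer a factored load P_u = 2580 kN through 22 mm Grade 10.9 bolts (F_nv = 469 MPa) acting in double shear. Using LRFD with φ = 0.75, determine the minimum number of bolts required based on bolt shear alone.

10 bolts

A_b = π·22²/4 = 380.1 mm².
Per-bolt design strength φR_n = 0.75 × 469 × 380.1 × 2 / 1000 = 267.4 kN.
n ≥ 2580 / 267.4 = 9.648 → use 10 bolts.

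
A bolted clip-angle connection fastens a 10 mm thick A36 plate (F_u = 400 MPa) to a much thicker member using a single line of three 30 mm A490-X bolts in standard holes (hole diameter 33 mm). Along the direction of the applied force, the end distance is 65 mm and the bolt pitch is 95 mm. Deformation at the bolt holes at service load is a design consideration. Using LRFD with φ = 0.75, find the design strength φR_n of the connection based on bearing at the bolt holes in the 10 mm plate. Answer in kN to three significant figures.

607 kN

Per bolt r_n = 1.2 l_c t F_u ≤ 2.4 d t F_u; upper limit = 2.4 × 30 × 10 × 400 / 1000 = 288 kN.
Edge bolt: l_c = 65 − 33/2 = 48.5 mm → 1.2 × 48.5 × 10 × 400 / 1000 = 232.8 → r_n = 232.8 kN.
Interior bolts: l_c = 95 − 33 = 62 mm → 1.2 × 62 × 10 × 400 / 1000 = 297.6 → r_n = 288 kN.
R_n = 1 × 232.8 + 2 × 288 = 808.8 kN.
Design strength φR_n = 0.75 × 808.8 = 607 kN.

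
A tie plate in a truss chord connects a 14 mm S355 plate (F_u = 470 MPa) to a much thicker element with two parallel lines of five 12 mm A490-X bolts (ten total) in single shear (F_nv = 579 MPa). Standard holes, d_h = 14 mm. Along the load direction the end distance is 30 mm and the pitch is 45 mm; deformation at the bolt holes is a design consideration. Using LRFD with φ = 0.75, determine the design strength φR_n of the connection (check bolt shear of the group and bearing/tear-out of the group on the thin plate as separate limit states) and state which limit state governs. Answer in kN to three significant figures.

Bolt shear: A_b = π·12²/4 = 113.1 mm²; R_n = 579 × 113.1 × 10 × 1 / 1000 = 654.8 kN → 0.75 × 654.8 = 491 kN.
Bearing (1.2 l_c t F_u ≤ 2.4 d t F_u): upper limit = 2.4·12·14·470 / 1000 = 189.5 kN.
  Edge l_c = 30 − 14/2 = 23 → r_n = 181.6 kN; interior l_c = 45 − 14 = 31 → r_n = 189.5 kN.
  R_n,bearing = 2·181.6 + 8·189.5 = 1879 kN → 0.75 × 1879 = 1410 kN.
Bolt shear governs: 491 kN.

491 kN (bolt shear governs)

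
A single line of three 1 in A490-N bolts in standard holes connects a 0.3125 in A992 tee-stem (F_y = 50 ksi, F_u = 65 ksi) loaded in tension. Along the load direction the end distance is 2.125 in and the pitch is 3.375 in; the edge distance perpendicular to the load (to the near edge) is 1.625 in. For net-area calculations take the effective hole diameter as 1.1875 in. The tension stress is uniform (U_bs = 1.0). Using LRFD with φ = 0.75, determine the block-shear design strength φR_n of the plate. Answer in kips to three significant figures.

69.7 kips

Shear plane L_v = 2.125 + 2·3.375 = 8.875 in; A_gv = 8.875 × 0.3125 = 2.773 in².
A_nv = (8.875 − 2.5·1.1875) × 0.3125 = 1.846 in².
A_nt = (1.625 − 0.5·1.1875) × 0.3125 = 0.3223 in².
0.6 F_u A_nv = 71.98 kips; 0.6 F_y A_gv = 83.2 kips → shear rupture governs the shear term.
R_n = 71.98 + 1.0 × 65 × 0.3223 = 92.93 kips.
Design strength φR_n = 0.75 × 92.93 = 69.7 kips.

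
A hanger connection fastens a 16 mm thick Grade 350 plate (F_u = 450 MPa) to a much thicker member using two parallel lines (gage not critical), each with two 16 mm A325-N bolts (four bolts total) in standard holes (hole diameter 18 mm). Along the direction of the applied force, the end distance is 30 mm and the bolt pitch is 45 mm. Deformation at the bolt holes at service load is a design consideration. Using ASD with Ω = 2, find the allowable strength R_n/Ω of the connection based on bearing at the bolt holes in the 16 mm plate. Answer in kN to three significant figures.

415 kN

Per bolt r_n = 1.2 l_c t F_u ≤ 2.4 d t F_u; upper limit = 2.4 × 16 × 16 × 450 / 1000 = 276.5 kN.
Edge bolt: l_c = 30 − 18/2 = 21 mm → 1.2 × 21 × 16 × 450 / 1000 = 181.4 → r_n = 181.4 kN.
Interior bolts: l_c = 45 − 18 = 27 mm → 1.2 × 27 × 16 × 450 / 1000 = 233.3 → r_n = 233.3 kN.
R_n = 2 × 181.4 + 2 × 233.3 = 829.4 kN.
Allowable strength R_n/Ω = 829.4 / 2 = 415 kN.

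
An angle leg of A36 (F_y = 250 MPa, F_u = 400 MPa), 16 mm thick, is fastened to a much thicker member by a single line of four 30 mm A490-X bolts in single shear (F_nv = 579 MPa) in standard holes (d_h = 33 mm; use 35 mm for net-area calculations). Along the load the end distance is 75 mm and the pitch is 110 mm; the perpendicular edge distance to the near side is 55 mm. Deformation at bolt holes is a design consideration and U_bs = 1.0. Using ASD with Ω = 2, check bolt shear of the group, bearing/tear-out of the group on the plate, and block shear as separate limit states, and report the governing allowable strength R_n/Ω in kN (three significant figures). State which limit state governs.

606 kN (block shear governs)

Bolt shear: A_b = π·30²/4 = 706.9 mm²; R_n = 579 × 706.9 × 4 × 1 / 1000 = 1637 kN → 1637 / 2 = 819 kN.
Bearing: edge l_c = 58.5, r_n = 449.3 kN; interior l_c = 77, r_n = 460.8 kN; R_n = 449.3 + 3·460.8 = 1832 kN → 916 kN.
Block shear: A_gv = 6480, A_nv = 4520, A_nt = 600 mm²; R_n = min(0.6F_uA_nv, 0.6F_yA_gv) + U_bs·F_u·A_nt = 1212 kN → 606 kN.
Block shear governs: 606 kN.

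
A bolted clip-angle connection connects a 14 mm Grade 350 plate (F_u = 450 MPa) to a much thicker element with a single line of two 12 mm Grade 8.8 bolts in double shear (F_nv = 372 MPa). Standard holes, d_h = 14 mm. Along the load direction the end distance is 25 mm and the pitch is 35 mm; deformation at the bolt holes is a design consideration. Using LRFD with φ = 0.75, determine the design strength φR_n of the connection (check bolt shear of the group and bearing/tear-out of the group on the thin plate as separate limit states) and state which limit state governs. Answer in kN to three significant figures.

Bolt shear: A_b = π·12²/4 = 113.1 mm²; R_n = 372 × 113.1 × 2 × 2 / 1000 = 168.3 kN → 0.75 × 168.3 = 126 kN.
Bearing (1.2 l_c t F_u ≤ 2.4 d t F_u): upper limit = 2.4·12·14·450 / 1000 = 181.4 kN.
  Edge l_c = 25 − 14/2 = 18 → r_n = 136.1 kN; interior l_c = 35 − 14 = 21 → r_n = 158.8 kN.
  R_n,bearing = 1·136.1 + 1·158.8 = 294.8 kN → 0.75 × 294.8 = 221 kN.
Bolt shear governs: 126 kN.

126 kN (bolt shear governs)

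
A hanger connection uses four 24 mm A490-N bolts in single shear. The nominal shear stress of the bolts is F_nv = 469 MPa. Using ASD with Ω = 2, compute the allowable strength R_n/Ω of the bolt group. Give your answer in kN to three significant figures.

A_b = π × 24² / 4 = 452.4 mm².
R_n = F_nv · A_b · n · n_s = 469 × 452.4 × 4 × 1 / 1000 = 848.7 kN.
Allowable strength R_n/Ω = 848.7 / 2 = 424 kN.

424 kN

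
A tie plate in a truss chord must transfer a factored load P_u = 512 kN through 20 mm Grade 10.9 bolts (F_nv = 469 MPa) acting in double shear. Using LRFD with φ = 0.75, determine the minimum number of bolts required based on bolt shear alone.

A_b = π·20²/4 = 314.2 mm².
Per-bolt design strength φR_n = 0.75 × 469 × 314.2 × 2 / 1000 = 221 kN.
n ≥ 512 / 221 = 2.317 → use 3 bolts.

3 bolts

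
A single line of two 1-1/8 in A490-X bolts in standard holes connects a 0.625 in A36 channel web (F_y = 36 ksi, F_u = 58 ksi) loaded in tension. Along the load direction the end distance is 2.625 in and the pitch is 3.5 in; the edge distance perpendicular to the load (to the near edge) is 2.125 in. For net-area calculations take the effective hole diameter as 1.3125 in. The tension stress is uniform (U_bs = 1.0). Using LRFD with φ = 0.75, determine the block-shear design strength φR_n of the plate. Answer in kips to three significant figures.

Shear plane L_v = 2.625 + 1·3.5 = 6.125 in; A_gv = 6.125 × 0.625 = 3.828 in².
A_nv = (6.125 − 1.5·1.3125) × 0.625 = 2.598 in².
A_nt = (2.125 − 0.5·1.3125) × 0.625 = 0.918 in².
0.6 F_u A_nv = 90.4 kips; 0.6 F_y A_gv = 82.69 kips → shear yielding governs the shear term.
R_n = 82.69 + 1.0 × 58 × 0.918 = 135.9 kips.
Design strength φR_n = 0.75 × 135.9 = 102 kips.

102 kips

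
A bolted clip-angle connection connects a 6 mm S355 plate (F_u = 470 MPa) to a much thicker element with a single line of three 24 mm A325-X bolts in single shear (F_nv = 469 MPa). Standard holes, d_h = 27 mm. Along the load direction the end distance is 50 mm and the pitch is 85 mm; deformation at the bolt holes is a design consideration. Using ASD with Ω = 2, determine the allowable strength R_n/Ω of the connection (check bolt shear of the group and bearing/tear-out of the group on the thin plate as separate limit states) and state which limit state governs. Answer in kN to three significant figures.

Bolt shear: A_b = π·24²/4 = 452.4 mm²; R_n = 469 × 452.4 × 3 × 1 / 1000 = 636.5 kN → 636.5 / 2 = 318 kN.
Bearing (1.2 l_c t F_u ≤ 2.4 d t F_u): upper limit = 2.4·24·6·470 / 1000 = 162.4 kN.
  Edge l_c = 50 − 27/2 = 36.5 → r_n = 123.5 kN; interior l_c = 85 − 27 = 58 → r_n = 162.4 kN.
  R_n,bearing = 1·123.5 + 2·162.4 = 448.4 kN → 448.4 / 2 = 224 kN.
Bearing governs: 224 kN.

224 kN (bearing governs)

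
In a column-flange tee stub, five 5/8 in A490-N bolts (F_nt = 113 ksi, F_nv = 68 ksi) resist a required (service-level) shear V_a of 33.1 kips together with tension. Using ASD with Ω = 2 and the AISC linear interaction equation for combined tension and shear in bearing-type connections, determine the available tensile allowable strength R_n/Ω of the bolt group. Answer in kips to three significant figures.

A_b = π·0.625²/4 = 0.3068 in²; f_rv = 33.1 / (5 × 0.3068) = 21.58 ksi.
F'_nt = 1.3 F_nt − (Ω F_nt / F_nv) f_rv = 1.3·113 − (2·113/68)·21.58 = 75.19 ksi, capped at F_nt → F'_nt = 75.19 ksi.
R_n = F'_nt · A_b · n = 75.19 × 0.3068 × 5 = 115.3 kips.
Allowable strength R_n/Ω = 115.3 / 2 = 57.7 kips.

57.7 kips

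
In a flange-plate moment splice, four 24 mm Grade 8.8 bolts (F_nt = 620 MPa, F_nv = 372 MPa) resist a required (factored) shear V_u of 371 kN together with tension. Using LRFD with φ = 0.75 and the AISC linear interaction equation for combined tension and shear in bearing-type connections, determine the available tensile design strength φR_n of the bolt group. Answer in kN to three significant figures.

A_b = π·24²/4 = 452.4 mm²; f_rv = 371 × 1000 / (4 × 452.4) = 205 MPa.
F'_nt = 1.3 F_nt − (F_nt / φF_nv) f_rv = 1.3·620 − (620/(0.75·372))·205 = 350.4 MPa, capped at F_nt → F'_nt = 350.4 MPa.
R_n = F'_nt · A_b · n = 350.4 × 452.4 × 4 / 1000 = 634.1 kN.
Design strength φR_n = 0.75 × 634.1 = 476 kN.

476 kN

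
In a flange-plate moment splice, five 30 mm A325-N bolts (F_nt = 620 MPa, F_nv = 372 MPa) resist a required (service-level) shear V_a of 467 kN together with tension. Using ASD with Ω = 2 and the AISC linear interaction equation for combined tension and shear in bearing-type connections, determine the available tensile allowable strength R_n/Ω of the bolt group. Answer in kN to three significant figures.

A_b = π·30²/4 = 706.9 mm²; f_rv = 467 × 1000 / (5 × 706.9) = 132.1 MPa.
F'_nt = 1.3 F_nt − (Ω F_nt / F_nv) f_rv = 1.3·620 − (2·620/372)·132.1 = 365.6 MPa, capped at F_nt → F'_nt = 365.6 MPa.
R_n = F'_nt · A_b · n = 365.6 × 706.9 × 5 / 1000 = 1292 kN.
Allowable strength R_n/Ω = 1292 / 2 = 646 kN.

646 kN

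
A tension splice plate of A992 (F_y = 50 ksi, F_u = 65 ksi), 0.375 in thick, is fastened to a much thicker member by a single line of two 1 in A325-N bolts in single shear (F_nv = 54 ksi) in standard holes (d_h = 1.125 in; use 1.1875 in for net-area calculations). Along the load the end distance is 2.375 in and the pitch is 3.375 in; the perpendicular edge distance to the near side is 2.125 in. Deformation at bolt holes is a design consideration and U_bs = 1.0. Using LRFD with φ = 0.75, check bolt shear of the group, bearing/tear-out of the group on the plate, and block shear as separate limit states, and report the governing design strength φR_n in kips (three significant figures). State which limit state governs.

63.6 kips (bolt shear governs)

Bolt shear: A_b = π·1²/4 = 0.7854 in²; R_n = 54 × 0.7854 × 2 × 1 = 84.82 kips → 0.75 × 84.82 = 63.6 kips.
Bearing: edge l_c = 1.812, r_n = 53.02 kips; interior l_c = 2.25, r_n = 58.5 kips; R_n = 53.02 + 1·58.5 = 111.5 kips → 83.6 kips.
Block shear: A_gv = 2.156, A_nv = 1.488, A_nt = 0.5742 in²; R_n = min(0.6F_uA_nv, 0.6F_yA_gv) + U_bs·F_u·A_nt = 95.37 kips → 71.5 kips.
Bolt shear governs: 63.6 kips.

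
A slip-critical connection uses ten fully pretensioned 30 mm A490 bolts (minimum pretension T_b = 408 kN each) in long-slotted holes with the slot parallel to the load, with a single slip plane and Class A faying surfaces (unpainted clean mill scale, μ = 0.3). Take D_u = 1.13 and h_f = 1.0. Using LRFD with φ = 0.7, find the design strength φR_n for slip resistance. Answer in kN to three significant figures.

968 kN

R_n = μ · D_u · h_f · T_b · n_s · n_b = 0.3 × 1.13 × 1.0 × 408 × 1 × 10 = 1383 kN.
Design strength φR_n = 0.7 × 1383 = 968 kN.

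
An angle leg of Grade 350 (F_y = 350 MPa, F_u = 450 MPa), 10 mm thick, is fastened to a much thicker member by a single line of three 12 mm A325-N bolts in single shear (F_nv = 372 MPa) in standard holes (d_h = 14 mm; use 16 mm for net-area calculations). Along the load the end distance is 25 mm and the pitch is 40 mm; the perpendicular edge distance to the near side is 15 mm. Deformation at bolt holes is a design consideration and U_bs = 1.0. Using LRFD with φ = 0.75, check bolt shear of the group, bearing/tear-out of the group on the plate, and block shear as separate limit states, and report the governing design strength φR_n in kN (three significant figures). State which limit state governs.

Bolt shear: A_b = π·12²/4 = 113.1 mm²; R_n = 372 × 113.1 × 3 × 1 / 1000 = 126.2 kN → 0.75 × 126.2 = 94.7 kN.
Bearing: edge l_c = 18, r_n = 97.2 kN; interior l_c = 26, r_n = 129.6 kN; R_n = 97.2 + 2·129.6 = 356.4 kN → 267 kN.
Block shear: A_gv = 1050, A_nv = 650, A_nt = 70 mm²; R_n = min(0.6F_uA_nv, 0.6F_yA_gv) + U_bs·F_u·A_nt = 207 kN → 155 kN.
Bolt shear governs: 94.7 kN.

94.7 kN (bolt shear governs)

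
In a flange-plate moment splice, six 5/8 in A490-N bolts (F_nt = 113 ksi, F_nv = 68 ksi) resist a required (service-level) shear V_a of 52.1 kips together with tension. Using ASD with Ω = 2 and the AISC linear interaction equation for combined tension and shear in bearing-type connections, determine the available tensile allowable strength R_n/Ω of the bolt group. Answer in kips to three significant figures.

48.6 kips

A_b = π·0.625²/4 = 0.3068 in²; f_rv = 52.1 / (6 × 0.3068) = 28.3 ksi.
F'_nt = 1.3 F_nt − (Ω F_nt / F_nv) f_rv = 1.3·113 − (2·113/68)·28.3 = 52.83 ksi, capped at F_nt → F'_nt = 52.83 ksi.
R_n = F'_nt · A_b · n = 52.83 × 0.3068 × 6 = 97.25 kips.
Allowable strength R_n/Ω = 97.25 / 2 = 48.6 kips.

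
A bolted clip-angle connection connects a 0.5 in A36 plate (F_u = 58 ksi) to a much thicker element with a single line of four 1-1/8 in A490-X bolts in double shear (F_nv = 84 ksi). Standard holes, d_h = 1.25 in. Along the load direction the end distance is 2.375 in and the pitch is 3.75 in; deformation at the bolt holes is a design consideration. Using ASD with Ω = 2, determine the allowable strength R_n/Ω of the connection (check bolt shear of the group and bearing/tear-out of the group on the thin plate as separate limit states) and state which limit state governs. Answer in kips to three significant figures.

Bolt shear: A_b = π·1.125²/4 = 0.994 in²; R_n = 84 × 0.994 × 4 × 2 = 668 kips → 668 / 2 = 334 kips.
Bearing (1.2 l_c t F_u ≤ 2.4 d t F_u): upper limit = 2.4·1.125·0.5·58 = 78.3 kips.
  Edge l_c = 2.375 − 1.25/2 = 1.75 → r_n = 60.9 kips; interior l_c = 3.75 − 1.25 = 2.5 → r_n = 78.3 kips.
  R_n,bearing = 1·60.9 + 3·78.3 = 295.8 kips → 295.8 / 2 = 148 kips.
Bearing governs: 148 kips.

148 kips (bearing governs)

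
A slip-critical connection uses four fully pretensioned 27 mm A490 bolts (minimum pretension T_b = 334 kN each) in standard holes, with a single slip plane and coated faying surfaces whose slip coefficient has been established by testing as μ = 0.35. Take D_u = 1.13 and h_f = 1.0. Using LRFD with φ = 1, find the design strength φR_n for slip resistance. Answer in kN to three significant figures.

528 kN

R_n = μ · D_u · h_f · T_b · n_s · n_b = 0.35 × 1.13 × 1.0 × 334 × 1 × 4 = 528.4 kN.
Design strength φR_n = 1 × 528.4 = 528 kN.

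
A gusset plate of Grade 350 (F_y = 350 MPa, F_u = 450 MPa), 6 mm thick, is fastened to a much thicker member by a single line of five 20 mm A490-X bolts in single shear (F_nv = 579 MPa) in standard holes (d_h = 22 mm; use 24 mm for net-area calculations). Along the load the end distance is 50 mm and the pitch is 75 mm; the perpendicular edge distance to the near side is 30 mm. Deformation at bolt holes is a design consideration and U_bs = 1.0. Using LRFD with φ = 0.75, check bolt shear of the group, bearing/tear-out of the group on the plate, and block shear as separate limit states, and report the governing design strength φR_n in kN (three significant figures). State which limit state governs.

330 kN (block shear governs)

Bolt shear: A_b = π·20²/4 = 314.2 mm²; R_n = 579 × 314.2 × 5 × 1 / 1000 = 909.5 kN → 0.75 × 909.5 = 682 kN.
Bearing: edge l_c = 39, r_n = 126.4 kN; interior l_c = 53, r_n = 129.6 kN; R_n = 126.4 + 4·129.6 = 644.8 kN → 484 kN.
Block shear: A_gv = 2100, A_nv = 1452, A_nt = 108 mm²; R_n = min(0.6F_uA_nv, 0.6F_yA_gv) + U_bs·F_u·A_nt = 440.6 kN → 330 kN.
Block shear governs: 330 kN.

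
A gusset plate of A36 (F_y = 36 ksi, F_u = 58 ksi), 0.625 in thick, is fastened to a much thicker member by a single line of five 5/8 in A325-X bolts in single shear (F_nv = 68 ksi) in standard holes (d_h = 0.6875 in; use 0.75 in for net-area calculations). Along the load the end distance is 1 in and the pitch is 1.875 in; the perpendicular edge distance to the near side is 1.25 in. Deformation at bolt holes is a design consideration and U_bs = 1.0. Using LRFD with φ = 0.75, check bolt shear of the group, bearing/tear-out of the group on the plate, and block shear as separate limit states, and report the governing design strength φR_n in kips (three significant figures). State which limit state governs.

78.2 kips (bolt shear governs)

Bolt shear: A_b = π·0.625²/4 = 0.3068 in²; R_n = 68 × 0.3068 × 5 × 1 = 104.3 kips → 0.75 × 104.3 = 78.2 kips.
Bearing: edge l_c = 0.6562, r_n = 28.55 kips; interior l_c = 1.188, r_n = 51.66 kips; R_n = 28.55 + 4·51.66 = 235.2 kips → 176 kips.
Block shear: A_gv = 5.312, A_nv = 3.203, A_nt = 0.5469 in²; R_n = min(0.6F_uA_nv, 0.6F_yA_gv) + U_bs·F_u·A_nt = 143.2 kips → 107 kips.
Bolt shear governs: 78.2 kips.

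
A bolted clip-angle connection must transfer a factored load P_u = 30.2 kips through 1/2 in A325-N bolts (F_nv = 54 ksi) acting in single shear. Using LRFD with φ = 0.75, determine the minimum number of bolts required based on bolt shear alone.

A_b = π·0.5²/4 = 0.1963 in².
Per-bolt design strength φR_n = 0.75 × 54 × 0.1963 × 1 = 7.952 kips.
n ≥ 30.2 / 7.952 = 3.798 → use 4 bolts.

4 bolts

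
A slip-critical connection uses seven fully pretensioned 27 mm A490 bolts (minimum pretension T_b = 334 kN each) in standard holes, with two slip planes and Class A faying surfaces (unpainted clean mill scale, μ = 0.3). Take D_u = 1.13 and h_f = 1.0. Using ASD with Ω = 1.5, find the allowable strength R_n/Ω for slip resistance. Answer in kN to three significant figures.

1060 kN

R_n = μ · D_u · h_f · T_b · n_s · n_b = 0.3 × 1.13 × 1.0 × 334 × 2 × 7 = 1585 kN.
Allowable strength R_n/Ω = 1585 / 1.5 = 1060 kN.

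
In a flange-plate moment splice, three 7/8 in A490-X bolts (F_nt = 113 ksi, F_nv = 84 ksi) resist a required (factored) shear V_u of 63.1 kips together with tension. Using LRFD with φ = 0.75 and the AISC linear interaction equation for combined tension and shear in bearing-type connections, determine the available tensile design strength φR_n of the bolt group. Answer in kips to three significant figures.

114 kips

A_b = π·0.875²/4 = 0.6013 in²; f_rv = 63.1 / (3 × 0.6013) = 34.98 ksi.
F'_nt = 1.3 F_nt − (F_nt / φF_nv) f_rv = 1.3·113 − (113/(0.75·84))·34.98 = 84.16 ksi, capped at F_nt → F'_nt = 84.16 ksi.
R_n = F'_nt · A_b · n = 84.16 × 0.6013 × 3 = 151.8 kips.
Design strength φR_n = 0.75 × 151.8 = 114 kips.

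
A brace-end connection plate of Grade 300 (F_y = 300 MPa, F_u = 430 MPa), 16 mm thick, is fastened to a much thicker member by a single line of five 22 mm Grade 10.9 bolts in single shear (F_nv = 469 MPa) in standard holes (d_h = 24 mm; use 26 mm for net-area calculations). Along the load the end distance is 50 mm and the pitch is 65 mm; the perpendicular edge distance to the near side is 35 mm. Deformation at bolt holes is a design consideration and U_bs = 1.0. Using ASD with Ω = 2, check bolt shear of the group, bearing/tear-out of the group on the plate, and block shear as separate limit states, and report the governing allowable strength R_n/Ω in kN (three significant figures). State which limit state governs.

Bolt shear: A_b = π·22²/4 = 380.1 mm²; R_n = 469 × 380.1 × 5 × 1 / 1000 = 891.4 kN → 891.4 / 2 = 446 kN.
Bearing: edge l_c = 38, r_n = 313.7 kN; interior l_c = 41, r_n = 338.5 kN; R_n = 313.7 + 4·338.5 = 1668 kN → 834 kN.
Block shear: A_gv = 4960, A_nv = 3088, A_nt = 352 mm²; R_n = min(0.6F_uA_nv, 0.6F_yA_gv) + U_bs·F_u·A_nt = 948.1 kN → 474 kN.
Bolt shear governs: 446 kN.

446 kN (bolt shear governs)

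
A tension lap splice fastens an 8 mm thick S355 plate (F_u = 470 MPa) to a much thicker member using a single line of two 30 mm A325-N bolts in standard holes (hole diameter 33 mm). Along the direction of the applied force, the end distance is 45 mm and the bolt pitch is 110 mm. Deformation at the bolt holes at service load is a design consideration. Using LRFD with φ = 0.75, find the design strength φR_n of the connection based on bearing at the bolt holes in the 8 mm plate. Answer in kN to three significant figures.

Per bolt r_n = 1.2 l_c t F_u ≤ 2.4 d t F_u; upper limit = 2.4 × 30 × 8 × 470 / 1000 = 270.7 kN.
Edge bolt: l_c = 45 − 33/2 = 28.5 mm → 1.2 × 28.5 × 8 × 470 / 1000 = 128.6 → r_n = 128.6 kN.
Interior bolts: l_c = 110 − 33 = 77 mm → 1.2 × 77 × 8 × 470 / 1000 = 347.4 → r_n = 270.7 kN.
R_n = 1 × 128.6 + 1 × 270.7 = 399.3 kN.
Design strength φR_n = 0.75 × 399.3 = 299 kN.

299 kN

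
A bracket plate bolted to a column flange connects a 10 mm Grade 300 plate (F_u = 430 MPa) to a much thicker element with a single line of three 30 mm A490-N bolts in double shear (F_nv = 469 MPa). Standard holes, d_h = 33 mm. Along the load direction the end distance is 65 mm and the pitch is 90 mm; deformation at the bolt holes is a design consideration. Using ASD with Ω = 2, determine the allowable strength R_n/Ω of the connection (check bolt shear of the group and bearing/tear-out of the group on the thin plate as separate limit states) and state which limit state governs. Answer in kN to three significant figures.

419 kN (bearing governs)

Bolt shear: A_b = π·30²/4 = 706.9 mm²; R_n = 469 × 706.9 × 3 × 2 / 1000 = 1989 kN → 1989 / 2 = 995 kN.
Bearing (1.2 l_c t F_u ≤ 2.4 d t F_u): upper limit = 2.4·30·10·430 / 1000 = 309.6 kN.
  Edge l_c = 65 − 33/2 = 48.5 → r_n = 250.3 kN; interior l_c = 90 − 33 = 57 → r_n = 294.1 kN.
  R_n,bearing = 1·250.3 + 2·294.1 = 838.5 kN → 838.5 / 2 = 419 kN.
Bearing governs: 419 kN.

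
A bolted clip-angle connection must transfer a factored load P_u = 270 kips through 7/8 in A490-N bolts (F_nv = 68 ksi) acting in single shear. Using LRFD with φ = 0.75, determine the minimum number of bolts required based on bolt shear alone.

A_b = π·0.875²/4 = 0.6013 in².
Per-bolt design strength φR_n = 0.75 × 68 × 0.6013 × 1 = 30.67 kips.
n ≥ 270 / 30.67 = 8.804 → use 9 bolts.

9 bolts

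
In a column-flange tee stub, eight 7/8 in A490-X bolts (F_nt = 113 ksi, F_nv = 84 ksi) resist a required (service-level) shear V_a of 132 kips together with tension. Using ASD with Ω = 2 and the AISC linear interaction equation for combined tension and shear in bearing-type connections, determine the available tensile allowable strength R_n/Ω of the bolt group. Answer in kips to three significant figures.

176 kips

A_b = π·0.875²/4 = 0.6013 in²; f_rv = 132 / (8 × 0.6013) = 27.44 ksi.
F'_nt = 1.3 F_nt − (Ω F_nt / F_nv) f_rv = 1.3·113 − (2·113/84)·27.44 = 73.07 ksi, capped at F_nt → F'_nt = 73.07 ksi.
R_n = F'_nt · A_b · n = 73.07 × 0.6013 × 8 = 351.5 kips.
Allowable strength R_n/Ω = 351.5 / 2 = 176 kips.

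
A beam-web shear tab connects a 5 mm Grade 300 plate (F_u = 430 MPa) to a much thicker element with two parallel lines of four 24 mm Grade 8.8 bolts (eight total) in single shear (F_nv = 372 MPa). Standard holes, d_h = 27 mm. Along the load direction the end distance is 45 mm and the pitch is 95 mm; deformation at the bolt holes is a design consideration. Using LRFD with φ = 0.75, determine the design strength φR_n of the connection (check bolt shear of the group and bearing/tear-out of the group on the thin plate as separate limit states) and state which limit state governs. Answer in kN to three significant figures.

679 kN (bearing governs)

Bolt shear: A_b = π·24²/4 = 452.4 mm²; R_n = 372 × 452.4 × 8 × 1 / 1000 = 1346 kN → 0.75 × 1346 = 1010 kN.
Bearing (1.2 l_c t F_u ≤ 2.4 d t F_u): upper limit = 2.4·24·5·430 / 1000 = 123.8 kN.
  Edge l_c = 45 − 27/2 = 31.5 → r_n = 81.27 kN; interior l_c = 95 − 27 = 68 → r_n = 123.8 kN.
  R_n,bearing = 2·81.27 + 6·123.8 = 905.6 kN → 0.75 × 905.6 = 679 kN.
Bearing governs: 679 kN.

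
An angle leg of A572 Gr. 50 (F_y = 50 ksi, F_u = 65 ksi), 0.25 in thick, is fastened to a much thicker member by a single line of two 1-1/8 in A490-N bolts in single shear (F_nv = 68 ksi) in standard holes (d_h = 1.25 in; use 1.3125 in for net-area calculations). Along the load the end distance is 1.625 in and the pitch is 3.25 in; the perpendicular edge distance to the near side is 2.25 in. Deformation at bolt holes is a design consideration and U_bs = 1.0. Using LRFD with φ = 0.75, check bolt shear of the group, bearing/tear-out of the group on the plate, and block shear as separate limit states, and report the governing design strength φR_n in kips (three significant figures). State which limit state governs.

Bolt shear: A_b = π·1.125²/4 = 0.994 in²; R_n = 68 × 0.994 × 2 × 1 = 135.2 kips → 0.75 × 135.2 = 101 kips.
Bearing: edge l_c = 1, r_n = 19.5 kips; interior l_c = 2, r_n = 39 kips; R_n = 19.5 + 1·39 = 58.5 kips → 43.9 kips.
Block shear: A_gv = 1.219, A_nv = 0.7266, A_nt = 0.3984 in²; R_n = min(0.6F_uA_nv, 0.6F_yA_gv) + U_bs·F_u·A_nt = 54.23 kips → 40.7 kips.
Block shear governs: 40.7 kips.

40.7 kips (block shear governs)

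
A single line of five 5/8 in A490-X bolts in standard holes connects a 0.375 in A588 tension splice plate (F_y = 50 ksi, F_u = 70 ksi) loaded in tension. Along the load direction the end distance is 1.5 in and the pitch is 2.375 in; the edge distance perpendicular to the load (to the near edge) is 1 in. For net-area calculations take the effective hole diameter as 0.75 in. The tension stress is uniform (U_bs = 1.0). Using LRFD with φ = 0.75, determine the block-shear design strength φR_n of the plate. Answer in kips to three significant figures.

Shear plane L_v = 1.5 + 4·2.375 = 11 in; A_gv = 11 × 0.375 = 4.125 in².
A_nv = (11 − 4.5·0.75) × 0.375 = 2.859 in².
A_nt = (1 − 0.5·0.75) × 0.375 = 0.2344 in².
0.6 F_u A_nv = 120.1 kips; 0.6 F_y A_gv = 123.8 kips → shear rupture governs the shear term.
R_n = 120.1 + 1.0 × 70 × 0.2344 = 136.5 kips.
Design strength φR_n = 0.75 × 136.5 = 102 kips.

102 kips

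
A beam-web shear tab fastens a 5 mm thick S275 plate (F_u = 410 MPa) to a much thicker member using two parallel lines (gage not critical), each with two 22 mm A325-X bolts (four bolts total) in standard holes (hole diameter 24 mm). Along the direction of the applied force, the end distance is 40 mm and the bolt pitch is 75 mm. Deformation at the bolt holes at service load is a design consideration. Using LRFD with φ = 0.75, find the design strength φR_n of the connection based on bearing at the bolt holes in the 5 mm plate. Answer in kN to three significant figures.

266 kN

Per bolt r_n = 1.2 l_c t F_u ≤ 2.4 d t F_u; upper limit = 2.4 × 22 × 5 × 410 / 1000 = 108.2 kN.
Edge bolt: l_c = 40 − 24/2 = 28 mm → 1.2 × 28 × 5 × 410 / 1000 = 68.88 → r_n = 68.88 kN.
Interior bolts: l_c = 75 − 24 = 51 mm → 1.2 × 51 × 5 × 410 / 1000 = 125.5 → r_n = 108.2 kN.
R_n = 2 × 68.88 + 2 × 108.2 = 354.2 kN.
Design strength φR_n = 0.75 × 354.2 = 266 kN.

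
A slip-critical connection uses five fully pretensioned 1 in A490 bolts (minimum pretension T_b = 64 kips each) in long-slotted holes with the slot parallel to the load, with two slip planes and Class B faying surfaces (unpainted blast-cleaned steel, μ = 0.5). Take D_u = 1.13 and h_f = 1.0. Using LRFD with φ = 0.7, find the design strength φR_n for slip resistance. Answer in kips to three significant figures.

R_n = μ · D_u · h_f · T_b · n_s · n_b = 0.5 × 1.13 × 1.0 × 64 × 2 × 5 = 361.6 kips.
Design strength φR_n = 0.7 × 361.6 = 253 kips.

253 kips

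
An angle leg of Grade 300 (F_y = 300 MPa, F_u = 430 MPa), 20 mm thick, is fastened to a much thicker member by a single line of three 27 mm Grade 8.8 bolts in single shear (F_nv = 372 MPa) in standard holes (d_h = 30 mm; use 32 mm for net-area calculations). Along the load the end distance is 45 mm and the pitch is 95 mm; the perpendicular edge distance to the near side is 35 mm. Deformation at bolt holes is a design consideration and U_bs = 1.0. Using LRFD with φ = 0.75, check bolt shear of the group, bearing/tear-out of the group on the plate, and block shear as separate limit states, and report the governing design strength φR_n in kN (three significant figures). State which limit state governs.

479 kN (bolt shear governs)

Bolt shear: A_b = π·27²/4 = 572.6 mm²; R_n = 372 × 572.6 × 3 × 1 / 1000 = 639 kN → 0.75 × 639 = 479 kN.
Bearing: edge l_c = 30, r_n = 309.6 kN; interior l_c = 65, r_n = 557.3 kN; R_n = 309.6 + 2·557.3 = 1424 kN → 1070 kN.
Block shear: A_gv = 4700, A_nv = 3100, A_nt = 380 mm²; R_n = min(0.6F_uA_nv, 0.6F_yA_gv) + U_bs·F_u·A_nt = 963.2 kN → 722 kN.
Bolt shear governs: 479 kN.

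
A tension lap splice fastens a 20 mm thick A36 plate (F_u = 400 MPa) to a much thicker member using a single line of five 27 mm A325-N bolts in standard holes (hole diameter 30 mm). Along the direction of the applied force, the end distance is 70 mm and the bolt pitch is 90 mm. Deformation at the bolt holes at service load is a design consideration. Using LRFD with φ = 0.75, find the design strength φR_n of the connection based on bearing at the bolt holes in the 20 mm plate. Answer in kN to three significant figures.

1940 kN

Per bolt r_n = 1.2 l_c t F_u ≤ 2.4 d t F_u; upper limit = 2.4 × 27 × 20 × 400 / 1000 = 518.4 kN.
Edge bolt: l_c = 70 − 30/2 = 55 mm → 1.2 × 55 × 20 × 400 / 1000 = 528 → r_n = 518.4 kN.
Interior bolts: l_c = 90 − 30 = 60 mm → 1.2 × 60 × 20 × 400 / 1000 = 576 → r_n = 518.4 kN.
R_n = 1 × 518.4 + 4 × 518.4 = 2592 kN.
Design strength φR_n = 0.75 × 2592 = 1940 kN.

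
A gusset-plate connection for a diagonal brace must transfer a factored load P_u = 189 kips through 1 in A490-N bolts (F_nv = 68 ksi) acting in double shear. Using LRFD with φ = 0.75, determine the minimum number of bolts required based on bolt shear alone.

3 bolts

A_b = π·1²/4 = 0.7854 in².
Per-bolt design strength φR_n = 0.75 × 68 × 0.7854 × 2 = 80.11 kips.
n ≥ 189 / 80.11 = 2.359 → use 3 bolts.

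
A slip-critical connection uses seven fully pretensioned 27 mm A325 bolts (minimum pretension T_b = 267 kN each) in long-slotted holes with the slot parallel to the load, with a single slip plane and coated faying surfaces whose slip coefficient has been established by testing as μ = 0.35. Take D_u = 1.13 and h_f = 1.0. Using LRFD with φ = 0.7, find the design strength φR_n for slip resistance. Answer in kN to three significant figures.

R_n = μ · D_u · h_f · T_b · n_s · n_b = 0.35 × 1.13 × 1.0 × 267 × 1 × 7 = 739.2 kN.
Design strength φR_n = 0.7 × 739.2 = 517 kN.

517 kN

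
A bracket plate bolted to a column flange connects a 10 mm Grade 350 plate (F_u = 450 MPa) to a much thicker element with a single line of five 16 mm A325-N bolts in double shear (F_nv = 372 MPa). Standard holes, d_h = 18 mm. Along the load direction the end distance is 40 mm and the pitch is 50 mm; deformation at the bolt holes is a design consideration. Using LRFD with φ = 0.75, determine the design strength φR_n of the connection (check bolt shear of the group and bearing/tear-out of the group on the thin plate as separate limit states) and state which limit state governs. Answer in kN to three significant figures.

561 kN (bolt shear governs)

Bolt shear: A_b = π·16²/4 = 201.1 mm²; R_n = 372 × 201.1 × 5 × 2 / 1000 = 748 kN → 0.75 × 748 = 561 kN.
Bearing (1.2 l_c t F_u ≤ 2.4 d t F_u): upper limit = 2.4·16·10·450 / 1000 = 172.8 kN.
  Edge l_c = 40 − 18/2 = 31 → r_n = 167.4 kN; interior l_c = 50 − 18 = 32 → r_n = 172.8 kN.
  R_n,bearing = 1·167.4 + 4·172.8 = 858.6 kN → 0.75 × 858.6 = 644 kN.
Bolt shear governs: 561 kN.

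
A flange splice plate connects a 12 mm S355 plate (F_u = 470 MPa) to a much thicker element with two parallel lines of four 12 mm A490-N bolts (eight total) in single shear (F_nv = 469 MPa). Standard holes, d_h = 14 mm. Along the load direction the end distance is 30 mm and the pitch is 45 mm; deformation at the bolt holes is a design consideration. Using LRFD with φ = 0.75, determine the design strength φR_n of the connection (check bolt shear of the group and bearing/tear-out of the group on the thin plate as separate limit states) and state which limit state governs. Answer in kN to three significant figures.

318 kN (bolt shear governs)

Bolt shear: A_b = π·12²/4 = 113.1 mm²; R_n = 469 × 113.1 × 8 × 1 / 1000 = 424.3 kN → 0.75 × 424.3 = 318 kN.
Bearing (1.2 l_c t F_u ≤ 2.4 d t F_u): upper limit = 2.4·12·12·470 / 1000 = 162.4 kN.
  Edge l_c = 30 − 14/2 = 23 → r_n = 155.7 kN; interior l_c = 45 − 14 = 31 → r_n = 162.4 kN.
  R_n,bearing = 2·155.7 + 6·162.4 = 1286 kN → 0.75 × 1286 = 964 kN.
Bolt shear governs: 318 kN.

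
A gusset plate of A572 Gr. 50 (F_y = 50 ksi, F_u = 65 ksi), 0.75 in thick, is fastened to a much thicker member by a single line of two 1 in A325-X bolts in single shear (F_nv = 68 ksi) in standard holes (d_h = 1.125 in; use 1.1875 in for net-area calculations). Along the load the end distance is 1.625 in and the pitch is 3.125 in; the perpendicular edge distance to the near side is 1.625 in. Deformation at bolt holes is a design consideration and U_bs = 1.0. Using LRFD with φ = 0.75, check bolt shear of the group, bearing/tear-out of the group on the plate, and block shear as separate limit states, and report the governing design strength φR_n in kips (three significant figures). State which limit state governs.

Bolt shear: A_b = π·1²/4 = 0.7854 in²; R_n = 68 × 0.7854 × 2 × 1 = 106.8 kips → 0.75 × 106.8 = 80.1 kips.
Bearing: edge l_c = 1.062, r_n = 62.16 kips; interior l_c = 2, r_n = 117 kips; R_n = 62.16 + 1·117 = 179.2 kips → 134 kips.
Block shear: A_gv = 3.562, A_nv = 2.227, A_nt = 0.7734 in²; R_n = min(0.6F_uA_nv, 0.6F_yA_gv) + U_bs·F_u·A_nt = 137.1 kips → 103 kips.
Bolt shear governs: 80.1 kips.

80.1 kips (bolt shear governs)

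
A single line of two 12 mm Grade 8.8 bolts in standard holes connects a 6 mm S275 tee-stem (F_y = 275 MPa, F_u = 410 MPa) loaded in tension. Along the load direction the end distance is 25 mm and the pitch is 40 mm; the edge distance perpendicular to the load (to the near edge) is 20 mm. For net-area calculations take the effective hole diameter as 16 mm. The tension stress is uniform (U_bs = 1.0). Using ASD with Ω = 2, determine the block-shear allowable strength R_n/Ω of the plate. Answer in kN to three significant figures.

45 kN

Shear plane L_v = 25 + 1·40 = 65 mm; A_gv = 65 × 6 = 390 mm².
A_nv = (65 − 1.5·16) × 6 = 246 mm².
A_nt = (20 − 0.5·16) × 6 = 72 mm².
0.6 F_u A_nv = 60.52 kN; 0.6 F_y A_gv = 64.35 kN → shear rupture governs the shear term.
R_n = 60.52 + 1.0 × 410 × 72 / 1000 = 90.04 kN.
Allowable strength R_n/Ω = 90.04 / 2 = 45 kN.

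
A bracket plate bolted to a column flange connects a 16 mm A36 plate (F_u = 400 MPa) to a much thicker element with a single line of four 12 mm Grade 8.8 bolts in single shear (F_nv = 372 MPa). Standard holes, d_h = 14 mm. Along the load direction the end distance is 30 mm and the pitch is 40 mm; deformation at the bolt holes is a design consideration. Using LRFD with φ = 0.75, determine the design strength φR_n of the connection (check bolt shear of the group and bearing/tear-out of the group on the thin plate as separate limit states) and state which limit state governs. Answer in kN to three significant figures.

126 kN (bolt shear governs)

Bolt shear: A_b = π·12²/4 = 113.1 mm²; R_n = 372 × 113.1 × 4 × 1 / 1000 = 168.3 kN → 0.75 × 168.3 = 126 kN.
Bearing (1.2 l_c t F_u ≤ 2.4 d t F_u): upper limit = 2.4·12·16·400 / 1000 = 184.3 kN.
  Edge l_c = 30 − 14/2 = 23 → r_n = 176.6 kN; interior l_c = 40 − 14 = 26 → r_n = 184.3 kN.
  R_n,bearing = 1·176.6 + 3·184.3 = 729.6 kN → 0.75 × 729.6 = 547 kN.
Bolt shear governs: 126 kN.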